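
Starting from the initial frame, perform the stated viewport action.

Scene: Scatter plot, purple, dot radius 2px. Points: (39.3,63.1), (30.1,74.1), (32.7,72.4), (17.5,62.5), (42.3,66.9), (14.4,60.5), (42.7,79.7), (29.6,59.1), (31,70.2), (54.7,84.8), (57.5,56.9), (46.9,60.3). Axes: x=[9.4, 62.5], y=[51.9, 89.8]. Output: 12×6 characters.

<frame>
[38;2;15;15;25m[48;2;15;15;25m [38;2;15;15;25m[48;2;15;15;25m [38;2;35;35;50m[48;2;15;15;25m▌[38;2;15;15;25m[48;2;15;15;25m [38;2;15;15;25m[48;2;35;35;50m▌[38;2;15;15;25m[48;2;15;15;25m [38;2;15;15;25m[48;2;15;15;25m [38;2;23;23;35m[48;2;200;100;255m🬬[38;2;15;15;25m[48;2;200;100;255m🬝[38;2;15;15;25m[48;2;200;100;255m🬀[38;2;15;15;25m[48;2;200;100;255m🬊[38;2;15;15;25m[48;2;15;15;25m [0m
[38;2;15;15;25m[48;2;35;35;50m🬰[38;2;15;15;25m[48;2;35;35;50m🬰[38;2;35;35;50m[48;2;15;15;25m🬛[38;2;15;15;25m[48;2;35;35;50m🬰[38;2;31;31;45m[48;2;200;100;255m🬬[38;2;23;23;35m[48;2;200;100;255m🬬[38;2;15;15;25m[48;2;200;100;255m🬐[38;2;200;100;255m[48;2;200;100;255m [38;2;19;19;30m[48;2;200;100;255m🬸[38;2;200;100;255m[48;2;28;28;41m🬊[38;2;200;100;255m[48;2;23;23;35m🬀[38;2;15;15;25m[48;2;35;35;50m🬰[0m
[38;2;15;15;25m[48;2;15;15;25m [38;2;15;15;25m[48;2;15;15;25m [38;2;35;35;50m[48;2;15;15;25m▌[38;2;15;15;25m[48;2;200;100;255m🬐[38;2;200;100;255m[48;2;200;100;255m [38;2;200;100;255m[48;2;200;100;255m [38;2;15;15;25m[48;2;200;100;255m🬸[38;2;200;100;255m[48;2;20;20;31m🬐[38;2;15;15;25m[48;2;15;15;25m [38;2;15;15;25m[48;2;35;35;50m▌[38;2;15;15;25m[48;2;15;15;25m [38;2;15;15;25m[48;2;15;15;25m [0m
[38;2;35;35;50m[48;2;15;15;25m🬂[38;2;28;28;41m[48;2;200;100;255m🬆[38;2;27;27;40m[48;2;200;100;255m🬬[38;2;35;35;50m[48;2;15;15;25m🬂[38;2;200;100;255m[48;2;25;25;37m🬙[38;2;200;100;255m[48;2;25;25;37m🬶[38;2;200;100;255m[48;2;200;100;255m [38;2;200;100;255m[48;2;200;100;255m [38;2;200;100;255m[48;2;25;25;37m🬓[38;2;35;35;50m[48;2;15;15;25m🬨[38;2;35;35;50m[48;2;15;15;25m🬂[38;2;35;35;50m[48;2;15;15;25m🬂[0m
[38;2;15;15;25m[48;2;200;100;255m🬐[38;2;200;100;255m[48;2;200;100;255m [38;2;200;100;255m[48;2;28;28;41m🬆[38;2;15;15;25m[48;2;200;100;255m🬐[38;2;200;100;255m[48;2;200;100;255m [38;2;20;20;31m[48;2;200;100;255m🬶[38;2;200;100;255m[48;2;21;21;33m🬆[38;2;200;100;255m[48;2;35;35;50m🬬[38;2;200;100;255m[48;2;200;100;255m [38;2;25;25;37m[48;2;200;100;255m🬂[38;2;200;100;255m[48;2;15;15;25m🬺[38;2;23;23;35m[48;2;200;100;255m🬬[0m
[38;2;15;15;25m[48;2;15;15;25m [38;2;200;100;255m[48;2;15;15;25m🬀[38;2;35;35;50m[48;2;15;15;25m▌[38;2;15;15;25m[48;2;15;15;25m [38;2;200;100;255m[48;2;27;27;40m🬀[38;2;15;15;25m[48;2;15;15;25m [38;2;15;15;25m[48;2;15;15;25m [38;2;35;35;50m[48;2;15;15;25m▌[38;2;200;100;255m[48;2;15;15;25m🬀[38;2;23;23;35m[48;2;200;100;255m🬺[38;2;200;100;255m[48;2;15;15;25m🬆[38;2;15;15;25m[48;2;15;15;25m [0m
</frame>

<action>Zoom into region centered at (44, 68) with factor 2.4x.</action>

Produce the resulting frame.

<frame>
[38;2;15;15;25m[48;2;200;100;255m🬊[38;2;15;15;25m[48;2;15;15;25m [38;2;35;35;50m[48;2;15;15;25m▌[38;2;15;15;25m[48;2;15;15;25m [38;2;15;15;25m[48;2;35;35;50m▌[38;2;15;15;25m[48;2;15;15;25m [38;2;15;15;25m[48;2;15;15;25m [38;2;35;35;50m[48;2;15;15;25m▌[38;2;15;15;25m[48;2;15;15;25m [38;2;15;15;25m[48;2;35;35;50m▌[38;2;15;15;25m[48;2;15;15;25m [38;2;15;15;25m[48;2;15;15;25m [0m
[38;2;200;100;255m[48;2;15;15;25m🬝[38;2;200;100;255m[48;2;23;23;35m🬀[38;2;35;35;50m[48;2;15;15;25m🬛[38;2;15;15;25m[48;2;35;35;50m🬰[38;2;15;15;25m[48;2;35;35;50m🬐[38;2;15;15;25m[48;2;35;35;50m🬰[38;2;15;15;25m[48;2;35;35;50m🬰[38;2;35;35;50m[48;2;15;15;25m🬛[38;2;15;15;25m[48;2;35;35;50m🬰[38;2;15;15;25m[48;2;35;35;50m🬐[38;2;15;15;25m[48;2;35;35;50m🬰[38;2;15;15;25m[48;2;35;35;50m🬰[0m
[38;2;15;15;25m[48;2;15;15;25m [38;2;15;15;25m[48;2;15;15;25m [38;2;35;35;50m[48;2;15;15;25m▌[38;2;15;15;25m[48;2;15;15;25m [38;2;21;21;33m[48;2;200;100;255m🬆[38;2;15;15;25m[48;2;200;100;255m🬬[38;2;15;15;25m[48;2;15;15;25m [38;2;35;35;50m[48;2;15;15;25m▌[38;2;15;15;25m[48;2;15;15;25m [38;2;15;15;25m[48;2;35;35;50m▌[38;2;15;15;25m[48;2;15;15;25m [38;2;15;15;25m[48;2;15;15;25m [0m
[38;2;35;35;50m[48;2;15;15;25m🬂[38;2;35;35;50m[48;2;15;15;25m🬂[38;2;35;35;50m[48;2;15;15;25m🬕[38;2;200;100;255m[48;2;20;20;31m🬑[38;2;200;100;255m[48;2;15;15;25m🬬[38;2;200;100;255m[48;2;15;15;25m🬆[38;2;35;35;50m[48;2;15;15;25m🬂[38;2;35;35;50m[48;2;15;15;25m🬕[38;2;35;35;50m[48;2;15;15;25m🬂[38;2;35;35;50m[48;2;15;15;25m🬨[38;2;35;35;50m[48;2;15;15;25m🬂[38;2;35;35;50m[48;2;15;15;25m🬂[0m
[38;2;15;15;25m[48;2;35;35;50m🬰[38;2;15;15;25m[48;2;35;35;50m🬰[38;2;35;35;50m[48;2;200;100;255m🬐[38;2;200;100;255m[48;2;200;100;255m [38;2;27;27;40m[48;2;200;100;255m🬸[38;2;15;15;25m[48;2;35;35;50m🬰[38;2;15;15;25m[48;2;35;35;50m🬰[38;2;27;27;40m[48;2;200;100;255m🬬[38;2;15;15;25m[48;2;35;35;50m🬰[38;2;15;15;25m[48;2;35;35;50m🬐[38;2;15;15;25m[48;2;35;35;50m🬰[38;2;15;15;25m[48;2;35;35;50m🬰[0m
[38;2;15;15;25m[48;2;15;15;25m [38;2;15;15;25m[48;2;15;15;25m [38;2;35;35;50m[48;2;15;15;25m▌[38;2;200;100;255m[48;2;15;15;25m🬀[38;2;15;15;25m[48;2;35;35;50m▌[38;2;15;15;25m[48;2;15;15;25m [38;2;15;15;25m[48;2;200;100;255m🬐[38;2;200;100;255m[48;2;200;100;255m [38;2;15;15;25m[48;2;200;100;255m🬸[38;2;15;15;25m[48;2;35;35;50m▌[38;2;15;15;25m[48;2;15;15;25m [38;2;15;15;25m[48;2;15;15;25m [0m
</frame>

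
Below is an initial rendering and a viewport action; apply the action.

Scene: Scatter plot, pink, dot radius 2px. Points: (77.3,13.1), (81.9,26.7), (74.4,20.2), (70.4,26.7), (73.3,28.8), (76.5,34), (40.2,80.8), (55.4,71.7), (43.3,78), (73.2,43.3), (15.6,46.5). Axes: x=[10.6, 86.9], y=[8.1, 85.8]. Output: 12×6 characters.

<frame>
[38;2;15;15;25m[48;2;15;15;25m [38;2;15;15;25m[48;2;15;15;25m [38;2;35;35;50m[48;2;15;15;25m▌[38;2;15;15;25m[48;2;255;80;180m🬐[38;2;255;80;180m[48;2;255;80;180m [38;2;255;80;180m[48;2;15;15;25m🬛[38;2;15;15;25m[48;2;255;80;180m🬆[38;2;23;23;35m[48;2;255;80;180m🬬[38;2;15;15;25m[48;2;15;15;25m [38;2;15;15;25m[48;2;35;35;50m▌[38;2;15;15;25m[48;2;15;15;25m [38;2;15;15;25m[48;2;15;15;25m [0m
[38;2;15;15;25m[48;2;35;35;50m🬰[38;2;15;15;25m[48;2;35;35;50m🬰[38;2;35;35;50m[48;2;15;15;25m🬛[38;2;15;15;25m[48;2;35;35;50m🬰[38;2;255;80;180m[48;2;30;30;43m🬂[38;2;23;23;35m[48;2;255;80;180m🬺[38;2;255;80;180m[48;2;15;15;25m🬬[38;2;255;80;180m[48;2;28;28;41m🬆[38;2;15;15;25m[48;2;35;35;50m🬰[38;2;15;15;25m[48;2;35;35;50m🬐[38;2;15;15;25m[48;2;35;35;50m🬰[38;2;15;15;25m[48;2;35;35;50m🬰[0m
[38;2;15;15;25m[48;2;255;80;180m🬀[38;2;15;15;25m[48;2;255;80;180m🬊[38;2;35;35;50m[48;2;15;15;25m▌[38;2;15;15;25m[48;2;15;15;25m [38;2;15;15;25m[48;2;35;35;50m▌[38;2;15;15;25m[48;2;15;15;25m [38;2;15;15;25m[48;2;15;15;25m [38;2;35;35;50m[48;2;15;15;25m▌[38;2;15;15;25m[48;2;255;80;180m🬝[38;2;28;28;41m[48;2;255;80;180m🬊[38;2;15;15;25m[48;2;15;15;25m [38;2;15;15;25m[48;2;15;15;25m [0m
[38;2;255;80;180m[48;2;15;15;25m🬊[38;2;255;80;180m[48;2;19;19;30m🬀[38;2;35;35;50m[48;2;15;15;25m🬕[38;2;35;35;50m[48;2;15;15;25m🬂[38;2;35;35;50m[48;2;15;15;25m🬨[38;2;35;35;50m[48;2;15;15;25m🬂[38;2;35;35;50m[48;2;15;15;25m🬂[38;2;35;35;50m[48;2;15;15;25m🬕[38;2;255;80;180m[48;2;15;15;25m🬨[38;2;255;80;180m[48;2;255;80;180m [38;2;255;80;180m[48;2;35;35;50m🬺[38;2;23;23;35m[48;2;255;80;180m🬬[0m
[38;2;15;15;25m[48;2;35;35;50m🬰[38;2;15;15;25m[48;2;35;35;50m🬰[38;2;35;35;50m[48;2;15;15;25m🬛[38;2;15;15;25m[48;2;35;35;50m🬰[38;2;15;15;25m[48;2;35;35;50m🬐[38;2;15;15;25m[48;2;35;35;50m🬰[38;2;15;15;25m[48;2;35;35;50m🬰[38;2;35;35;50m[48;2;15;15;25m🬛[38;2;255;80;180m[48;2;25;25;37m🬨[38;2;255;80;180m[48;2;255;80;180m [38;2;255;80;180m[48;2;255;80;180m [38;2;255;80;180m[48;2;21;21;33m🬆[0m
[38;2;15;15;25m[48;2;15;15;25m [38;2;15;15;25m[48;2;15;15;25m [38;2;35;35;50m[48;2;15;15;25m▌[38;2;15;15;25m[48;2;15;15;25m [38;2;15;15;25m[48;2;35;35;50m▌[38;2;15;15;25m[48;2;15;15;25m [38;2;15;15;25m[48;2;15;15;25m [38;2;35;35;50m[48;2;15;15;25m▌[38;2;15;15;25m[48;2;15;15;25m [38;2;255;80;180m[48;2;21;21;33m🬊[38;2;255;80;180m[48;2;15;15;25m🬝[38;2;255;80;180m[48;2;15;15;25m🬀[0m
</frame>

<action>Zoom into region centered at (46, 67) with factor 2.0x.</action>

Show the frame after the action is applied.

<frame>
[38;2;15;15;25m[48;2;15;15;25m [38;2;15;15;25m[48;2;15;15;25m [38;2;35;35;50m[48;2;15;15;25m▌[38;2;15;15;25m[48;2;255;80;180m🬆[38;2;255;80;180m[48;2;35;35;50m🬺[38;2;15;15;25m[48;2;255;80;180m🬬[38;2;15;15;25m[48;2;15;15;25m [38;2;35;35;50m[48;2;15;15;25m▌[38;2;15;15;25m[48;2;15;15;25m [38;2;15;15;25m[48;2;35;35;50m▌[38;2;15;15;25m[48;2;15;15;25m [38;2;15;15;25m[48;2;15;15;25m [0m
[38;2;15;15;25m[48;2;35;35;50m🬰[38;2;15;15;25m[48;2;35;35;50m🬰[38;2;35;35;50m[48;2;15;15;25m🬛[38;2;23;23;35m[48;2;255;80;180m🬺[38;2;255;80;180m[48;2;15;15;25m🬬[38;2;255;80;180m[48;2;21;21;33m🬆[38;2;15;15;25m[48;2;35;35;50m🬰[38;2;35;35;50m[48;2;15;15;25m🬛[38;2;21;21;33m[48;2;255;80;180m🬆[38;2;31;31;45m[48;2;255;80;180m🬬[38;2;15;15;25m[48;2;35;35;50m🬰[38;2;15;15;25m[48;2;35;35;50m🬰[0m
[38;2;15;15;25m[48;2;15;15;25m [38;2;15;15;25m[48;2;15;15;25m [38;2;35;35;50m[48;2;15;15;25m▌[38;2;15;15;25m[48;2;15;15;25m [38;2;15;15;25m[48;2;35;35;50m▌[38;2;15;15;25m[48;2;15;15;25m [38;2;15;15;25m[48;2;15;15;25m [38;2;255;80;180m[48;2;27;27;40m🬁[38;2;255;80;180m[48;2;15;15;25m🬬[38;2;255;80;180m[48;2;28;28;41m🬆[38;2;15;15;25m[48;2;15;15;25m [38;2;15;15;25m[48;2;15;15;25m [0m
[38;2;35;35;50m[48;2;15;15;25m🬂[38;2;35;35;50m[48;2;15;15;25m🬂[38;2;35;35;50m[48;2;15;15;25m🬕[38;2;35;35;50m[48;2;15;15;25m🬂[38;2;35;35;50m[48;2;15;15;25m🬨[38;2;35;35;50m[48;2;15;15;25m🬂[38;2;35;35;50m[48;2;15;15;25m🬂[38;2;35;35;50m[48;2;15;15;25m🬕[38;2;35;35;50m[48;2;15;15;25m🬂[38;2;35;35;50m[48;2;15;15;25m🬨[38;2;35;35;50m[48;2;15;15;25m🬂[38;2;35;35;50m[48;2;15;15;25m🬂[0m
[38;2;15;15;25m[48;2;35;35;50m🬰[38;2;15;15;25m[48;2;35;35;50m🬰[38;2;35;35;50m[48;2;15;15;25m🬛[38;2;15;15;25m[48;2;35;35;50m🬰[38;2;15;15;25m[48;2;35;35;50m🬐[38;2;15;15;25m[48;2;35;35;50m🬰[38;2;15;15;25m[48;2;35;35;50m🬰[38;2;35;35;50m[48;2;15;15;25m🬛[38;2;15;15;25m[48;2;35;35;50m🬰[38;2;15;15;25m[48;2;35;35;50m🬐[38;2;15;15;25m[48;2;35;35;50m🬰[38;2;15;15;25m[48;2;35;35;50m🬰[0m
[38;2;15;15;25m[48;2;15;15;25m [38;2;15;15;25m[48;2;15;15;25m [38;2;35;35;50m[48;2;15;15;25m▌[38;2;15;15;25m[48;2;15;15;25m [38;2;15;15;25m[48;2;35;35;50m▌[38;2;15;15;25m[48;2;15;15;25m [38;2;15;15;25m[48;2;15;15;25m [38;2;35;35;50m[48;2;15;15;25m▌[38;2;15;15;25m[48;2;15;15;25m [38;2;15;15;25m[48;2;35;35;50m▌[38;2;15;15;25m[48;2;15;15;25m [38;2;15;15;25m[48;2;15;15;25m [0m
</frame>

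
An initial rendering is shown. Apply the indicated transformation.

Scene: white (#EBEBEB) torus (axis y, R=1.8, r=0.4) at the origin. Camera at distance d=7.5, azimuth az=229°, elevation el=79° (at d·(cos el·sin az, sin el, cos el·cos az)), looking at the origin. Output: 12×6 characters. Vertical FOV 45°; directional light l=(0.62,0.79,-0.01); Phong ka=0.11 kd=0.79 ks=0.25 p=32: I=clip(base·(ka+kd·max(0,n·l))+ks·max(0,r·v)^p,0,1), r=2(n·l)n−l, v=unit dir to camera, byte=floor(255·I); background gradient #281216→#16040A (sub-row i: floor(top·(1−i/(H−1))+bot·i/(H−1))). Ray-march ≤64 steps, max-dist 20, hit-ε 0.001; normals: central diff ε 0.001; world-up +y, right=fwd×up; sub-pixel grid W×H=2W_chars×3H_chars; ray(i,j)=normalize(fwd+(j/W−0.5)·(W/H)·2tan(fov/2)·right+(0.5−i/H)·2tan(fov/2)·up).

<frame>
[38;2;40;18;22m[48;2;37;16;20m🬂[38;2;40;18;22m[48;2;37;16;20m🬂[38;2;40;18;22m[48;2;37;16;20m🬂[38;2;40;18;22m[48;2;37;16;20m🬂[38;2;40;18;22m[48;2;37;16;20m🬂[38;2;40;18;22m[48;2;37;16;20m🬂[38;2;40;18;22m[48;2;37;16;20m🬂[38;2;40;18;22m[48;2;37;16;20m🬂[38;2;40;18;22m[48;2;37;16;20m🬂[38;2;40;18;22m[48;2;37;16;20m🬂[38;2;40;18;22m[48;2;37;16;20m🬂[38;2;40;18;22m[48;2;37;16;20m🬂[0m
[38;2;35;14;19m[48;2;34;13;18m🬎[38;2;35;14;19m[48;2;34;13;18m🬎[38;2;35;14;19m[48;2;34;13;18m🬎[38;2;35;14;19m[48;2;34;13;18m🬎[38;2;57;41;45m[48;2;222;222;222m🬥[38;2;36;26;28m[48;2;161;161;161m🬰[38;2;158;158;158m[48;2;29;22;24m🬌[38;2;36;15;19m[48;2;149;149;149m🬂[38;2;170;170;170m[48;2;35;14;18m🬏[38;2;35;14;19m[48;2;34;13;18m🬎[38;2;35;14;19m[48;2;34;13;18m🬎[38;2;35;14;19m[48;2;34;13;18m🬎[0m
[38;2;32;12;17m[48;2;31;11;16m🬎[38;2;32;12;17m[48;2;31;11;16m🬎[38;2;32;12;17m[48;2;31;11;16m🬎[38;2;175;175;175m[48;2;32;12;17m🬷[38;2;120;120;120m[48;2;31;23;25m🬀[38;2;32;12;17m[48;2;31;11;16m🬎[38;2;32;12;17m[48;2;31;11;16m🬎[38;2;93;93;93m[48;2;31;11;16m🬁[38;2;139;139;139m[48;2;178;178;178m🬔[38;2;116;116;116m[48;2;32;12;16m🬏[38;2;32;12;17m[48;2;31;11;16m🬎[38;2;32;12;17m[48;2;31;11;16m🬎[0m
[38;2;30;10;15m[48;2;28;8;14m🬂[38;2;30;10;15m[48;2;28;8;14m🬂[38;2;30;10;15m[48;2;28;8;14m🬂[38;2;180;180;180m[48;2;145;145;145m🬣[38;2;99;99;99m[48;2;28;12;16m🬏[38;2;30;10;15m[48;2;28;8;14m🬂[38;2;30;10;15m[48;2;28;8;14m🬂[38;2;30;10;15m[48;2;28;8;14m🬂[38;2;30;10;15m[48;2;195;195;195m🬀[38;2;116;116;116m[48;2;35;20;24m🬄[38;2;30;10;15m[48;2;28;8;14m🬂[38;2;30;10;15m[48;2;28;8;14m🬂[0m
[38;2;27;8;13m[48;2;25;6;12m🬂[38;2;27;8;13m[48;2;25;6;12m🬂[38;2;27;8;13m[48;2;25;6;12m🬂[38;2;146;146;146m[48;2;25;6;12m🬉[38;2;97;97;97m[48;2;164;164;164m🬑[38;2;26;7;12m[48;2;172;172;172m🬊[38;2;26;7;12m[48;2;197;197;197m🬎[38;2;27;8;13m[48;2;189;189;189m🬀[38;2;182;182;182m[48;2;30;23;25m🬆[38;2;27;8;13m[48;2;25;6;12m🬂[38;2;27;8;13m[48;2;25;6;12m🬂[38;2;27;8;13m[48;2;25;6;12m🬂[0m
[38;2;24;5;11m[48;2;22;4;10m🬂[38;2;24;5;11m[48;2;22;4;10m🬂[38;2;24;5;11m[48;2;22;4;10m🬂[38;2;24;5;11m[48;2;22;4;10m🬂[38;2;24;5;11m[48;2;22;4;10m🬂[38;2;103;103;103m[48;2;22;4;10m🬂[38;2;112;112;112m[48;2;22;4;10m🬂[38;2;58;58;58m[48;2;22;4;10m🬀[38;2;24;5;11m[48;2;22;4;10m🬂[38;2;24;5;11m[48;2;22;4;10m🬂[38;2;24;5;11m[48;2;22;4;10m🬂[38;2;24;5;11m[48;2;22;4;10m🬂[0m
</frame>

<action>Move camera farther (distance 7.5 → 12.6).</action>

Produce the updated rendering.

<frame>
[38;2;40;18;22m[48;2;37;16;20m🬂[38;2;40;18;22m[48;2;37;16;20m🬂[38;2;40;18;22m[48;2;37;16;20m🬂[38;2;40;18;22m[48;2;37;16;20m🬂[38;2;40;18;22m[48;2;37;16;20m🬂[38;2;40;18;22m[48;2;37;16;20m🬂[38;2;40;18;22m[48;2;37;16;20m🬂[38;2;40;18;22m[48;2;37;16;20m🬂[38;2;40;18;22m[48;2;37;16;20m🬂[38;2;40;18;22m[48;2;37;16;20m🬂[38;2;40;18;22m[48;2;37;16;20m🬂[38;2;40;18;22m[48;2;37;16;20m🬂[0m
[38;2;35;14;19m[48;2;34;13;18m🬎[38;2;35;14;19m[48;2;34;13;18m🬎[38;2;35;14;19m[48;2;34;13;18m🬎[38;2;35;14;19m[48;2;34;13;18m🬎[38;2;35;14;19m[48;2;34;13;18m🬎[38;2;35;14;19m[48;2;34;13;18m🬎[38;2;35;14;19m[48;2;34;13;18m🬎[38;2;35;14;19m[48;2;34;13;18m🬎[38;2;35;14;19m[48;2;34;13;18m🬎[38;2;35;14;19m[48;2;34;13;18m🬎[38;2;35;14;19m[48;2;34;13;18m🬎[38;2;35;14;19m[48;2;34;13;18m🬎[0m
[38;2;32;12;17m[48;2;31;11;16m🬎[38;2;32;12;17m[48;2;31;11;16m🬎[38;2;32;12;17m[48;2;31;11;16m🬎[38;2;32;12;17m[48;2;31;11;16m🬎[38;2;187;187;187m[48;2;32;12;16m🬦[38;2;189;189;189m[48;2;46;31;35m🬂[38;2;156;156;156m[48;2;31;11;16m🬂[38;2;32;12;16m[48;2;150;150;150m🬑[38;2;32;12;17m[48;2;31;11;16m🬎[38;2;32;12;17m[48;2;31;11;16m🬎[38;2;32;12;17m[48;2;31;11;16m🬎[38;2;32;12;17m[48;2;31;11;16m🬎[0m
[38;2;30;10;15m[48;2;28;8;14m🬂[38;2;30;10;15m[48;2;28;8;14m🬂[38;2;30;10;15m[48;2;28;8;14m🬂[38;2;30;10;15m[48;2;28;8;14m🬂[38;2;155;155;155m[48;2;29;9;14m▐[38;2;163;163;163m[48;2;29;9;14m🬏[38;2;30;10;15m[48;2;28;8;14m🬂[38;2;43;30;33m[48;2;206;206;206m🬣[38;2;30;10;15m[48;2;28;8;14m🬂[38;2;30;10;15m[48;2;28;8;14m🬂[38;2;30;10;15m[48;2;28;8;14m🬂[38;2;30;10;15m[48;2;28;8;14m🬂[0m
[38;2;27;8;13m[48;2;25;6;12m🬂[38;2;27;8;13m[48;2;25;6;12m🬂[38;2;27;8;13m[48;2;25;6;12m🬂[38;2;27;8;13m[48;2;25;6;12m🬂[38;2;27;8;13m[48;2;25;6;12m🬂[38;2;141;141;141m[48;2;25;6;12m🬂[38;2;173;173;173m[48;2;25;6;12m🬂[38;2;62;62;62m[48;2;25;6;12m🬀[38;2;27;8;13m[48;2;25;6;12m🬂[38;2;27;8;13m[48;2;25;6;12m🬂[38;2;27;8;13m[48;2;25;6;12m🬂[38;2;27;8;13m[48;2;25;6;12m🬂[0m
[38;2;24;5;11m[48;2;22;4;10m🬂[38;2;24;5;11m[48;2;22;4;10m🬂[38;2;24;5;11m[48;2;22;4;10m🬂[38;2;24;5;11m[48;2;22;4;10m🬂[38;2;24;5;11m[48;2;22;4;10m🬂[38;2;24;5;11m[48;2;22;4;10m🬂[38;2;24;5;11m[48;2;22;4;10m🬂[38;2;24;5;11m[48;2;22;4;10m🬂[38;2;24;5;11m[48;2;22;4;10m🬂[38;2;24;5;11m[48;2;22;4;10m🬂[38;2;24;5;11m[48;2;22;4;10m🬂[38;2;24;5;11m[48;2;22;4;10m🬂[0m
</frame>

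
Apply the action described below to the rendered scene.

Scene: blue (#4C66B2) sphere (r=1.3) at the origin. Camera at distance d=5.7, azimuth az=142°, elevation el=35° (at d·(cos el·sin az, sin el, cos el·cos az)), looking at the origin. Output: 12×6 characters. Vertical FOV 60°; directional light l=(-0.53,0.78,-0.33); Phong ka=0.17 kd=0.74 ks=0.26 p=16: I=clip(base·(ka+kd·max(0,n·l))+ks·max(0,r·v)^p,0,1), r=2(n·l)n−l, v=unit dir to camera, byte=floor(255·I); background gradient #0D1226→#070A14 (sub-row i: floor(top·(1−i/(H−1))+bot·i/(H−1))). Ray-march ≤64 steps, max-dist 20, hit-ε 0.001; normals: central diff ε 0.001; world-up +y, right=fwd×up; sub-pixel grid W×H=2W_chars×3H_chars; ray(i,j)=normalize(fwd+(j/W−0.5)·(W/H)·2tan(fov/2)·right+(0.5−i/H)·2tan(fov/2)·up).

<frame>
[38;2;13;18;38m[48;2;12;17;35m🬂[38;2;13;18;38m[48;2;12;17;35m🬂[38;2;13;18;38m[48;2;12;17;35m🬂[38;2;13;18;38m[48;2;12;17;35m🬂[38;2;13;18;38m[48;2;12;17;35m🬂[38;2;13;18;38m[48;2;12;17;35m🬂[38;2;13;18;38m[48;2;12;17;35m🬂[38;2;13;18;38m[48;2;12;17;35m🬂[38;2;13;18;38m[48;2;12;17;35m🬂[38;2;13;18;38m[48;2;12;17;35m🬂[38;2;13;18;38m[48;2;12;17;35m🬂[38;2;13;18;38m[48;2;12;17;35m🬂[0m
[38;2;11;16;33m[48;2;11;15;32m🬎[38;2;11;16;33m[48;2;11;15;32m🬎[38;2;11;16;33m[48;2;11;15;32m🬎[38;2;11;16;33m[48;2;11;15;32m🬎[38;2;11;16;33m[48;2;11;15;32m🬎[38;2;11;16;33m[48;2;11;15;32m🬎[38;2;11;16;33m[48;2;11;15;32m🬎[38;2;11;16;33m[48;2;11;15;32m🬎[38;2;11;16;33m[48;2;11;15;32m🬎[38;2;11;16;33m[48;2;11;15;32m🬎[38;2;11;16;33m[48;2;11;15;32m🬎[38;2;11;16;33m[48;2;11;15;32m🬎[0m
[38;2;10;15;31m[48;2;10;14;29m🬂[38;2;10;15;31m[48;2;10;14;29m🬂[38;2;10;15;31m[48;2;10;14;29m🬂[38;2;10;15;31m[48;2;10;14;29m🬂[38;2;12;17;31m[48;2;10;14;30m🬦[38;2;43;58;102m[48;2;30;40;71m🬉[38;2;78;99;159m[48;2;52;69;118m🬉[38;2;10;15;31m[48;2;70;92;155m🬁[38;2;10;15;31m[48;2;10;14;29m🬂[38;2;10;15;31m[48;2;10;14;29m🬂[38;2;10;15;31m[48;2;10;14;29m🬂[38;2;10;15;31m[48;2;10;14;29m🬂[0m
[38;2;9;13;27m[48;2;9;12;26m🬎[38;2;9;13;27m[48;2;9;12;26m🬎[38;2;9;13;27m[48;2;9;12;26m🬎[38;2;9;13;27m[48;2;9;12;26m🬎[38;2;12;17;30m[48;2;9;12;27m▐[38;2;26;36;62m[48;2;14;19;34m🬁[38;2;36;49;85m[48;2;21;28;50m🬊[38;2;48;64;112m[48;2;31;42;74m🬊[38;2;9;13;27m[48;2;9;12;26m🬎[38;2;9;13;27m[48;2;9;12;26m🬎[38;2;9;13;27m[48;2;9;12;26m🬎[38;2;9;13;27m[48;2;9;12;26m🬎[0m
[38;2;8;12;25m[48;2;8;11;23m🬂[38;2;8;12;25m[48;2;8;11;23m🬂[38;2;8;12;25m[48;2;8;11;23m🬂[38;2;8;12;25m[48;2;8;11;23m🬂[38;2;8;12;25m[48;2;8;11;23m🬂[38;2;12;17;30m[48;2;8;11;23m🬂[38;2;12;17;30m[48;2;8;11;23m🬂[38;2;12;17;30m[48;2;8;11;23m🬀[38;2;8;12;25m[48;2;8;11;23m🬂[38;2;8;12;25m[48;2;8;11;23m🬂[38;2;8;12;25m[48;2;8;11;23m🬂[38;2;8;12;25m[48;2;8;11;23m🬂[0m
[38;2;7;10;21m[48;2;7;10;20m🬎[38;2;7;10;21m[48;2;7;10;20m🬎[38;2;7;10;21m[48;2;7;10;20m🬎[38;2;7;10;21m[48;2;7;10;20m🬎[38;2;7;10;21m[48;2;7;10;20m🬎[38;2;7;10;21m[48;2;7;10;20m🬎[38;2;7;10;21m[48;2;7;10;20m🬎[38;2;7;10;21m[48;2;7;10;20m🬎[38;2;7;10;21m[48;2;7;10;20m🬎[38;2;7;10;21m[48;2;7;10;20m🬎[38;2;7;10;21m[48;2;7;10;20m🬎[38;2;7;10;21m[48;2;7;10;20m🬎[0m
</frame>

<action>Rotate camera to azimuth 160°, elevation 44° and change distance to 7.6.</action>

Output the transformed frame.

<frame>
[38;2;13;18;38m[48;2;12;17;35m🬂[38;2;13;18;38m[48;2;12;17;35m🬂[38;2;13;18;38m[48;2;12;17;35m🬂[38;2;13;18;38m[48;2;12;17;35m🬂[38;2;13;18;38m[48;2;12;17;35m🬂[38;2;13;18;38m[48;2;12;17;35m🬂[38;2;13;18;38m[48;2;12;17;35m🬂[38;2;13;18;38m[48;2;12;17;35m🬂[38;2;13;18;38m[48;2;12;17;35m🬂[38;2;13;18;38m[48;2;12;17;35m🬂[38;2;13;18;38m[48;2;12;17;35m🬂[38;2;13;18;38m[48;2;12;17;35m🬂[0m
[38;2;11;16;33m[48;2;11;15;32m🬎[38;2;11;16;33m[48;2;11;15;32m🬎[38;2;11;16;33m[48;2;11;15;32m🬎[38;2;11;16;33m[48;2;11;15;32m🬎[38;2;11;16;33m[48;2;11;15;32m🬎[38;2;11;16;33m[48;2;11;15;32m🬎[38;2;11;16;33m[48;2;11;15;32m🬎[38;2;11;16;33m[48;2;11;15;32m🬎[38;2;11;16;33m[48;2;11;15;32m🬎[38;2;11;16;33m[48;2;11;15;32m🬎[38;2;11;16;33m[48;2;11;15;32m🬎[38;2;11;16;33m[48;2;11;15;32m🬎[0m
[38;2;10;15;31m[48;2;10;14;29m🬂[38;2;10;15;31m[48;2;10;14;29m🬂[38;2;10;15;31m[48;2;10;14;29m🬂[38;2;10;15;31m[48;2;10;14;29m🬂[38;2;10;15;31m[48;2;10;14;29m🬂[38;2;13;18;36m[48;2;42;56;99m🬕[38;2;10;15;31m[48;2;73;94;154m🬂[38;2;68;91;160m[48;2;10;14;30m🬏[38;2;10;15;31m[48;2;10;14;29m🬂[38;2;10;15;31m[48;2;10;14;29m🬂[38;2;10;15;31m[48;2;10;14;29m🬂[38;2;10;15;31m[48;2;10;14;29m🬂[0m
[38;2;9;13;27m[48;2;9;12;26m🬎[38;2;9;13;27m[48;2;9;12;26m🬎[38;2;9;13;27m[48;2;9;12;26m🬎[38;2;9;13;27m[48;2;9;12;26m🬎[38;2;9;13;27m[48;2;9;12;26m🬎[38;2;30;41;71m[48;2;12;17;31m🬉[38;2;53;71;122m[48;2;30;40;71m🬊[38;2;56;75;132m[48;2;9;12;26m🬄[38;2;9;13;27m[48;2;9;12;26m🬎[38;2;9;13;27m[48;2;9;12;26m🬎[38;2;9;13;27m[48;2;9;12;26m🬎[38;2;9;13;27m[48;2;9;12;26m🬎[0m
[38;2;8;12;25m[48;2;8;11;23m🬂[38;2;8;12;25m[48;2;8;11;23m🬂[38;2;8;12;25m[48;2;8;11;23m🬂[38;2;8;12;25m[48;2;8;11;23m🬂[38;2;8;12;25m[48;2;8;11;23m🬂[38;2;8;12;25m[48;2;8;11;23m🬂[38;2;8;12;25m[48;2;8;11;23m🬂[38;2;8;12;25m[48;2;8;11;23m🬂[38;2;8;12;25m[48;2;8;11;23m🬂[38;2;8;12;25m[48;2;8;11;23m🬂[38;2;8;12;25m[48;2;8;11;23m🬂[38;2;8;12;25m[48;2;8;11;23m🬂[0m
[38;2;7;10;21m[48;2;7;10;20m🬎[38;2;7;10;21m[48;2;7;10;20m🬎[38;2;7;10;21m[48;2;7;10;20m🬎[38;2;7;10;21m[48;2;7;10;20m🬎[38;2;7;10;21m[48;2;7;10;20m🬎[38;2;7;10;21m[48;2;7;10;20m🬎[38;2;7;10;21m[48;2;7;10;20m🬎[38;2;7;10;21m[48;2;7;10;20m🬎[38;2;7;10;21m[48;2;7;10;20m🬎[38;2;7;10;21m[48;2;7;10;20m🬎[38;2;7;10;21m[48;2;7;10;20m🬎[38;2;7;10;21m[48;2;7;10;20m🬎[0m
</frame>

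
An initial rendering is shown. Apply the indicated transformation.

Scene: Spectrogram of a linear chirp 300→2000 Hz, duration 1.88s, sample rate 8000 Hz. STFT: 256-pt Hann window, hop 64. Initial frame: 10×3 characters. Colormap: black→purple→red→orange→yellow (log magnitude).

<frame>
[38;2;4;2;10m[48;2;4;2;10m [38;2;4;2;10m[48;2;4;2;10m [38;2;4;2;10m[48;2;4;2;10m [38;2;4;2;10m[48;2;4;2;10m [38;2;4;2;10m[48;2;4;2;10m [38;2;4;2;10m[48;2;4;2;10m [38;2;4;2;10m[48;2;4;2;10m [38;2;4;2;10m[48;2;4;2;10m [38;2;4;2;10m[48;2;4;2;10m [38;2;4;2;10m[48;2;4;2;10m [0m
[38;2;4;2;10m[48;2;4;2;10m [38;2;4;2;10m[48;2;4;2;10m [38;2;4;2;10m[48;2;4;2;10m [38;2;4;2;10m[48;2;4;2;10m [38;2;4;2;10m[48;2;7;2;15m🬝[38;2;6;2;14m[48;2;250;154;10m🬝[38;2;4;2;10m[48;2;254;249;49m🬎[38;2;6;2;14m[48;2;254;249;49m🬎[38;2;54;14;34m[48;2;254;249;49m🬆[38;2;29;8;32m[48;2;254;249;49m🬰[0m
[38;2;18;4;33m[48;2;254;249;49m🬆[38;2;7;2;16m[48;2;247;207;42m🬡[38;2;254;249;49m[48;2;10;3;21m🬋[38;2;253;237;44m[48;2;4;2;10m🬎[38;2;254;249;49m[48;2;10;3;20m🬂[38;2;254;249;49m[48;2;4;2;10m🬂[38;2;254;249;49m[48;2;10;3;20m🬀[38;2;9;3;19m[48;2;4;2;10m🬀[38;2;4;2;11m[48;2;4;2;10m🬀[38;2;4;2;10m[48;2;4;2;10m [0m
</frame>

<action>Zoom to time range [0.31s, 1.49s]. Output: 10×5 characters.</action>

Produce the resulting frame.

<frame>
[38;2;4;2;10m[48;2;4;2;10m [38;2;4;2;10m[48;2;4;2;10m [38;2;4;2;10m[48;2;4;2;10m [38;2;4;2;10m[48;2;4;2;10m [38;2;4;2;10m[48;2;4;2;10m [38;2;4;2;10m[48;2;4;2;10m [38;2;4;2;10m[48;2;4;2;10m [38;2;4;2;10m[48;2;4;2;10m [38;2;4;2;10m[48;2;4;2;10m [38;2;4;2;10m[48;2;4;2;10m [0m
[38;2;4;2;10m[48;2;4;2;10m [38;2;4;2;10m[48;2;4;2;10m [38;2;4;2;10m[48;2;4;2;10m [38;2;4;2;10m[48;2;4;2;10m [38;2;4;2;10m[48;2;4;2;10m [38;2;4;2;10m[48;2;4;2;10m [38;2;4;2;10m[48;2;4;2;10m [38;2;4;2;10m[48;2;4;2;10m [38;2;4;2;10m[48;2;4;2;10m [38;2;4;2;10m[48;2;4;2;10m [0m
[38;2;4;2;10m[48;2;4;2;10m [38;2;4;2;10m[48;2;4;2;10m [38;2;4;2;10m[48;2;4;2;10m [38;2;4;2;10m[48;2;4;2;10m [38;2;4;2;10m[48;2;4;2;10m [38;2;4;2;10m[48;2;4;2;10m [38;2;4;2;10m[48;2;4;2;11m🬝[38;2;4;2;10m[48;2;5;2;12m🬎[38;2;5;2;12m[48;2;23;6;42m🬝[38;2;24;6;25m[48;2;254;249;49m🬝[0m
[38;2;4;2;10m[48;2;11;3;23m🬎[38;2;18;5;26m[48;2;253;218;37m🬝[38;2;5;2;11m[48;2;254;249;49m🬎[38;2;11;3;22m[48;2;254;249;49m🬎[38;2;5;2;11m[48;2;249;217;44m🬂[38;2;15;4;29m[48;2;244;201;46m🬡[38;2;253;226;39m[48;2;14;3;27m🬍[38;2;254;248;49m[48;2;54;14;35m🬆[38;2;254;249;49m[48;2;10;3;21m🬂[38;2;254;249;49m[48;2;4;2;11m🬂[0m
[38;2;254;249;49m[48;2;30;7;36m🬂[38;2;254;249;49m[48;2;5;2;13m🬂[38;2;254;234;43m[48;2;20;5;26m🬀[38;2;17;4;33m[48;2;5;2;11m🬀[38;2;6;2;13m[48;2;4;2;10m🬀[38;2;4;2;11m[48;2;4;2;10m🬀[38;2;4;2;10m[48;2;4;2;10m [38;2;4;2;10m[48;2;4;2;10m [38;2;4;2;10m[48;2;4;2;10m [38;2;4;2;10m[48;2;4;2;10m [0m
</frame>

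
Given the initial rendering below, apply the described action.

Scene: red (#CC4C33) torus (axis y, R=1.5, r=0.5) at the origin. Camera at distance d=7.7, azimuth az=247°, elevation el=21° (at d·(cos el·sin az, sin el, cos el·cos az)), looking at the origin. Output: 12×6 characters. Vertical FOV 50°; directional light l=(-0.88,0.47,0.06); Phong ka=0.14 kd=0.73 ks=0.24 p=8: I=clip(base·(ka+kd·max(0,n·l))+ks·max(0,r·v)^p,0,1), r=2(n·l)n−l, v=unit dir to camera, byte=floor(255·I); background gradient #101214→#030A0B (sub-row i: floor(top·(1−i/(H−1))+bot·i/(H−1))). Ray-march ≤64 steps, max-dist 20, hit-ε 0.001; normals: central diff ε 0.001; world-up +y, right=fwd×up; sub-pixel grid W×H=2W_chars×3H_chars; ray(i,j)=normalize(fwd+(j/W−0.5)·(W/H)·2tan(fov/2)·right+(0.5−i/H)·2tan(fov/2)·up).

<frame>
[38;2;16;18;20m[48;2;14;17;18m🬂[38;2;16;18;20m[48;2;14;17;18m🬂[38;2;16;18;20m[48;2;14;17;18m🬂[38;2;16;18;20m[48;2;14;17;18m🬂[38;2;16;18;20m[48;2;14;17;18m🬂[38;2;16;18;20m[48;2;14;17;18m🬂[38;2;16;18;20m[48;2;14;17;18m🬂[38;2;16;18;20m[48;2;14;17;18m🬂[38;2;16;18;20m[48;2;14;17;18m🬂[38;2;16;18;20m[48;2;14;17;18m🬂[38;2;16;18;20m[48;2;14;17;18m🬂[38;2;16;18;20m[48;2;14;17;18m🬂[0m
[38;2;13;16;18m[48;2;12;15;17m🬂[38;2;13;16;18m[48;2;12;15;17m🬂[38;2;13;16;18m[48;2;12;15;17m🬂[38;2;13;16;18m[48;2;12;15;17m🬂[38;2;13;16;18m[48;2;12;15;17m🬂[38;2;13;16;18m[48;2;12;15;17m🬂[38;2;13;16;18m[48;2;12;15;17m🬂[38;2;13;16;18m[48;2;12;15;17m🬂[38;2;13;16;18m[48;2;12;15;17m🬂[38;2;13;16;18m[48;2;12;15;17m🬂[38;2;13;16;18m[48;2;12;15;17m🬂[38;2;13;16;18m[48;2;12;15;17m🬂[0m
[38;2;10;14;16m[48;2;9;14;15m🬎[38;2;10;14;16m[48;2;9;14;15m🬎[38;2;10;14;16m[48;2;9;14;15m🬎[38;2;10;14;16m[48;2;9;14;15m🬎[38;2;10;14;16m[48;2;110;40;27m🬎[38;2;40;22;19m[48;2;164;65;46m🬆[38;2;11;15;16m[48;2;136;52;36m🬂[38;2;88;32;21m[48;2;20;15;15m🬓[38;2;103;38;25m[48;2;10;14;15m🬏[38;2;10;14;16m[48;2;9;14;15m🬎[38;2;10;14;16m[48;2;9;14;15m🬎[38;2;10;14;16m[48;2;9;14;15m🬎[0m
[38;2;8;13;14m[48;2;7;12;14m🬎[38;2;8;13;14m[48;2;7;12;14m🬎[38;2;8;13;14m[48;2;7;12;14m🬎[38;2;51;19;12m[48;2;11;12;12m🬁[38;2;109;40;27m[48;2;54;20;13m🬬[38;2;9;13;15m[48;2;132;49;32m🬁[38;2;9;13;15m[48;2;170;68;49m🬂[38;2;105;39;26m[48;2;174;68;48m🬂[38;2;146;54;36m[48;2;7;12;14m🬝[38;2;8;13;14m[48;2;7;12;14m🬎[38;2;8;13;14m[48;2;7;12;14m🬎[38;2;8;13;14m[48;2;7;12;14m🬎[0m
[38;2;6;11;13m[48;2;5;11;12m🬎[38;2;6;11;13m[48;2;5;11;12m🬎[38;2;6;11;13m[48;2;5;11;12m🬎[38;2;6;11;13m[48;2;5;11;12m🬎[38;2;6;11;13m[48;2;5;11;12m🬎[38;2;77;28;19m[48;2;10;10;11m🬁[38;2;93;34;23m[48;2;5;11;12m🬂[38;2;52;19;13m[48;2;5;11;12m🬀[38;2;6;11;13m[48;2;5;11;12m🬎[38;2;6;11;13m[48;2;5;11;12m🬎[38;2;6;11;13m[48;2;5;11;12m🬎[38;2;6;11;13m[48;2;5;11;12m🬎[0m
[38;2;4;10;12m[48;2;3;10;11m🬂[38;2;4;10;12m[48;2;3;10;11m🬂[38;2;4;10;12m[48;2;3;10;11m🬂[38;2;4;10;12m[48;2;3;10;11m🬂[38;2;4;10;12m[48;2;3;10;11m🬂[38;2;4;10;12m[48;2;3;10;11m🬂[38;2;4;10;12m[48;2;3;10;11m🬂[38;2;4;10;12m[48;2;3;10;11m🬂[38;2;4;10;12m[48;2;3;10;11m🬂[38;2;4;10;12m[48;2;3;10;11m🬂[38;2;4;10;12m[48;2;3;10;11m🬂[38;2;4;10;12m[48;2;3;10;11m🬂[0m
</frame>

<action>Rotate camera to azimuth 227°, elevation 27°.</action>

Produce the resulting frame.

<frame>
[38;2;16;18;20m[48;2;14;17;18m🬂[38;2;16;18;20m[48;2;14;17;18m🬂[38;2;16;18;20m[48;2;14;17;18m🬂[38;2;16;18;20m[48;2;14;17;18m🬂[38;2;16;18;20m[48;2;14;17;18m🬂[38;2;16;18;20m[48;2;14;17;18m🬂[38;2;16;18;20m[48;2;14;17;18m🬂[38;2;16;18;20m[48;2;14;17;18m🬂[38;2;16;18;20m[48;2;14;17;18m🬂[38;2;16;18;20m[48;2;14;17;18m🬂[38;2;16;18;20m[48;2;14;17;18m🬂[38;2;16;18;20m[48;2;14;17;18m🬂[0m
[38;2;13;16;18m[48;2;12;15;17m🬂[38;2;13;16;18m[48;2;12;15;17m🬂[38;2;13;16;18m[48;2;12;15;17m🬂[38;2;13;16;18m[48;2;12;15;17m🬂[38;2;13;16;18m[48;2;12;15;17m🬂[38;2;13;16;18m[48;2;12;15;17m🬂[38;2;13;16;18m[48;2;12;15;17m🬂[38;2;13;16;18m[48;2;12;15;17m🬂[38;2;13;16;18m[48;2;12;15;17m🬂[38;2;13;16;18m[48;2;12;15;17m🬂[38;2;13;16;18m[48;2;12;15;17m🬂[38;2;13;16;18m[48;2;12;15;17m🬂[0m
[38;2;10;14;16m[48;2;9;14;15m🬎[38;2;10;14;16m[48;2;9;14;15m🬎[38;2;10;14;16m[48;2;9;14;15m🬎[38;2;10;14;16m[48;2;9;14;15m🬎[38;2;26;17;16m[48;2;120;44;29m🬎[38;2;11;15;16m[48;2;156;59;40m🬂[38;2;31;18;16m[48;2;122;45;30m🬡[38;2;19;12;11m[48;2;98;36;24m🬰[38;2;104;38;26m[48;2;10;14;15m🬏[38;2;10;14;16m[48;2;9;14;15m🬎[38;2;10;14;16m[48;2;9;14;15m🬎[38;2;10;14;16m[48;2;9;14;15m🬎[0m
[38;2;8;13;14m[48;2;7;12;14m🬎[38;2;8;13;14m[48;2;7;12;14m🬎[38;2;8;13;14m[48;2;7;12;14m🬎[38;2;28;10;7m[48;2;7;12;14m🬉[38;2;87;32;21m[48;2;37;13;9m🬬[38;2;9;13;15m[48;2;116;43;29m🬂[38;2;9;13;15m[48;2;145;60;43m🬂[38;2;41;20;16m[48;2;177;78;58m🬂[38;2;160;60;40m[48;2;7;12;14m🬝[38;2;8;13;14m[48;2;7;12;14m🬎[38;2;8;13;14m[48;2;7;12;14m🬎[38;2;8;13;14m[48;2;7;12;14m🬎[0m
[38;2;6;11;13m[48;2;5;11;12m🬎[38;2;6;11;13m[48;2;5;11;12m🬎[38;2;6;11;13m[48;2;5;11;12m🬎[38;2;6;11;13m[48;2;5;11;12m🬎[38;2;28;10;7m[48;2;5;11;12m🬁[38;2;83;30;20m[48;2;5;11;12m🬂[38;2;121;45;30m[48;2;5;11;12m🬂[38;2;113;41;28m[48;2;5;11;12m🬂[38;2;6;11;13m[48;2;5;11;12m🬎[38;2;6;11;13m[48;2;5;11;12m🬎[38;2;6;11;13m[48;2;5;11;12m🬎[38;2;6;11;13m[48;2;5;11;12m🬎[0m
[38;2;4;10;12m[48;2;3;10;11m🬂[38;2;4;10;12m[48;2;3;10;11m🬂[38;2;4;10;12m[48;2;3;10;11m🬂[38;2;4;10;12m[48;2;3;10;11m🬂[38;2;4;10;12m[48;2;3;10;11m🬂[38;2;4;10;12m[48;2;3;10;11m🬂[38;2;4;10;12m[48;2;3;10;11m🬂[38;2;4;10;12m[48;2;3;10;11m🬂[38;2;4;10;12m[48;2;3;10;11m🬂[38;2;4;10;12m[48;2;3;10;11m🬂[38;2;4;10;12m[48;2;3;10;11m🬂[38;2;4;10;12m[48;2;3;10;11m🬂[0m
</frame>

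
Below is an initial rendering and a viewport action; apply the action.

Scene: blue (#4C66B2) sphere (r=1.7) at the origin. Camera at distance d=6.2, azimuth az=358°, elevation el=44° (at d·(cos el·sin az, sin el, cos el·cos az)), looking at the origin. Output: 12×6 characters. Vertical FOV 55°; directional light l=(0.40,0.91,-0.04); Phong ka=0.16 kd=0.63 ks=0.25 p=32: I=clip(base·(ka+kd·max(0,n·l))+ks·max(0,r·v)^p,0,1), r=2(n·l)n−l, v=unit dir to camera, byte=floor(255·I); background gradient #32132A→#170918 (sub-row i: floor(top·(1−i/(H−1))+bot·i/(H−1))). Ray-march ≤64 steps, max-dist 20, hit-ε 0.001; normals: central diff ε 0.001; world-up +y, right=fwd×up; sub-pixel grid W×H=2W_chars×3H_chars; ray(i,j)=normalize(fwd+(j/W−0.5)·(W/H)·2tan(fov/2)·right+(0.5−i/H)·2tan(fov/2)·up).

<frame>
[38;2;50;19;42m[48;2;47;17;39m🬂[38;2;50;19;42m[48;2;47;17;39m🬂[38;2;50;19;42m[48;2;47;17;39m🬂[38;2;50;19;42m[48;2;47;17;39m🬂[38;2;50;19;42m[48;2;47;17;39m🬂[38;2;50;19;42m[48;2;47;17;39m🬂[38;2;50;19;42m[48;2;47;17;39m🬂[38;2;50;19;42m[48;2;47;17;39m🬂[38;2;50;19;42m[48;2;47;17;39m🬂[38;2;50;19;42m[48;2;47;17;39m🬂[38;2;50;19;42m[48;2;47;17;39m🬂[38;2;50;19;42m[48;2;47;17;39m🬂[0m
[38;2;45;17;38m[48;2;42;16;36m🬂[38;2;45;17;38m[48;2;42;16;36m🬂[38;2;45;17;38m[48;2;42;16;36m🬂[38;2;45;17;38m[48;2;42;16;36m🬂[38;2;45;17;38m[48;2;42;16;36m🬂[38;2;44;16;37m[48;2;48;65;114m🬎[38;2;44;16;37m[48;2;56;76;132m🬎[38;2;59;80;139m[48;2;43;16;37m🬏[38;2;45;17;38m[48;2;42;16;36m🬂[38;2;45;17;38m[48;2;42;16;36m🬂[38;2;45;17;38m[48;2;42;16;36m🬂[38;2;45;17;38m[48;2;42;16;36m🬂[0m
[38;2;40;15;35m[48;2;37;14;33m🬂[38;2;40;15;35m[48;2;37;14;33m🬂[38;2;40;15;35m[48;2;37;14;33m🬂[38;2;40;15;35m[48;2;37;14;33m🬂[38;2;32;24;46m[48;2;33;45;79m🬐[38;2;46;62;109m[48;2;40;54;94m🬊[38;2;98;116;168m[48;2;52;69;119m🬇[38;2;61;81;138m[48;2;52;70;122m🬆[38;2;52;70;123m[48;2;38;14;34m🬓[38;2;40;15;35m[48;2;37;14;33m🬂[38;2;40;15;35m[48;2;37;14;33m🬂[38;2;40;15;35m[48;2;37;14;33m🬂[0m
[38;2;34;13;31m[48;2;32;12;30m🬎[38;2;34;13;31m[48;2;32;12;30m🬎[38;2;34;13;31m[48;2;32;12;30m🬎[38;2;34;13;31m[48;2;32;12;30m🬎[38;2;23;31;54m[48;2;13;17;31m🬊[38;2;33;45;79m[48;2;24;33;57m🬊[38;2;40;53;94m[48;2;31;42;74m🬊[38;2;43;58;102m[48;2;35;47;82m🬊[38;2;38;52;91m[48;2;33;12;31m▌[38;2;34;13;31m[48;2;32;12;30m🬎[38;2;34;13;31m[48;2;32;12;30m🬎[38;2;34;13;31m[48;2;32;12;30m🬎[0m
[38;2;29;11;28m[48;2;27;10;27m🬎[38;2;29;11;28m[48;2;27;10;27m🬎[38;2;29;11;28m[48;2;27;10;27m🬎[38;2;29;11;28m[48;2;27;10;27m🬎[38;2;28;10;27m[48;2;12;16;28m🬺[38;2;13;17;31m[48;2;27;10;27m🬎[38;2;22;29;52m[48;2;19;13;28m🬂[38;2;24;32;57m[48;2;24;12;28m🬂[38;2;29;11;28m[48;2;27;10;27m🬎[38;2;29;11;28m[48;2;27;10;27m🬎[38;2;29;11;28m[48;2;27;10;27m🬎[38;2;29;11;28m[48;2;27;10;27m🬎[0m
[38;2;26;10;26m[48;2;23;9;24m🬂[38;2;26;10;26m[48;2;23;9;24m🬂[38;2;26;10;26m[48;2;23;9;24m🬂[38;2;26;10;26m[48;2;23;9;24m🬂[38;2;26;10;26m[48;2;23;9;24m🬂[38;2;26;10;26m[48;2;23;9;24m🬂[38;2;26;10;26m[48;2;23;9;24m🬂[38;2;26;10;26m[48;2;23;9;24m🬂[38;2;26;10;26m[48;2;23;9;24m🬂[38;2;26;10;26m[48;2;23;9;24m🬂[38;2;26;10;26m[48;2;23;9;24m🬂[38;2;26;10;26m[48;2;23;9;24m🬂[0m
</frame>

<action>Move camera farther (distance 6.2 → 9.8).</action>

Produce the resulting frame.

<frame>
[38;2;50;19;42m[48;2;47;17;39m🬂[38;2;50;19;42m[48;2;47;17;39m🬂[38;2;50;19;42m[48;2;47;17;39m🬂[38;2;50;19;42m[48;2;47;17;39m🬂[38;2;50;19;42m[48;2;47;17;39m🬂[38;2;50;19;42m[48;2;47;17;39m🬂[38;2;50;19;42m[48;2;47;17;39m🬂[38;2;50;19;42m[48;2;47;17;39m🬂[38;2;50;19;42m[48;2;47;17;39m🬂[38;2;50;19;42m[48;2;47;17;39m🬂[38;2;50;19;42m[48;2;47;17;39m🬂[38;2;50;19;42m[48;2;47;17;39m🬂[0m
[38;2;45;17;38m[48;2;42;16;36m🬂[38;2;45;17;38m[48;2;42;16;36m🬂[38;2;45;17;38m[48;2;42;16;36m🬂[38;2;45;17;38m[48;2;42;16;36m🬂[38;2;45;17;38m[48;2;42;16;36m🬂[38;2;45;17;38m[48;2;42;16;36m🬂[38;2;45;17;38m[48;2;42;16;36m🬂[38;2;45;17;38m[48;2;42;16;36m🬂[38;2;45;17;38m[48;2;42;16;36m🬂[38;2;45;17;38m[48;2;42;16;36m🬂[38;2;45;17;38m[48;2;42;16;36m🬂[38;2;45;17;38m[48;2;42;16;36m🬂[0m
[38;2;40;15;35m[48;2;37;14;33m🬂[38;2;40;15;35m[48;2;37;14;33m🬂[38;2;40;15;35m[48;2;37;14;33m🬂[38;2;40;15;35m[48;2;37;14;33m🬂[38;2;40;15;35m[48;2;37;14;33m🬂[38;2;40;15;35m[48;2;39;52;91m🬂[38;2;40;15;35m[48;2;58;77;130m🬁[38;2;56;75;131m[48;2;38;14;34m🬓[38;2;40;15;35m[48;2;37;14;33m🬂[38;2;40;15;35m[48;2;37;14;33m🬂[38;2;40;15;35m[48;2;37;14;33m🬂[38;2;40;15;35m[48;2;37;14;33m🬂[0m
[38;2;34;13;31m[48;2;32;12;30m🬎[38;2;34;13;31m[48;2;32;12;30m🬎[38;2;34;13;31m[48;2;32;12;30m🬎[38;2;34;13;31m[48;2;32;12;30m🬎[38;2;33;12;30m[48;2;12;16;28m🬺[38;2;27;36;63m[48;2;12;16;28m🬊[38;2;39;53;93m[48;2;22;29;51m🬊[38;2;40;54;94m[48;2;28;16;34m🬆[38;2;34;13;31m[48;2;32;12;30m🬎[38;2;34;13;31m[48;2;32;12;30m🬎[38;2;34;13;31m[48;2;32;12;30m🬎[38;2;34;13;31m[48;2;32;12;30m🬎[0m
[38;2;29;11;28m[48;2;27;10;27m🬎[38;2;29;11;28m[48;2;27;10;27m🬎[38;2;29;11;28m[48;2;27;10;27m🬎[38;2;29;11;28m[48;2;27;10;27m🬎[38;2;29;11;28m[48;2;27;10;27m🬎[38;2;29;11;28m[48;2;27;10;27m🬎[38;2;12;16;28m[48;2;28;10;27m🬀[38;2;29;11;28m[48;2;27;10;27m🬎[38;2;29;11;28m[48;2;27;10;27m🬎[38;2;29;11;28m[48;2;27;10;27m🬎[38;2;29;11;28m[48;2;27;10;27m🬎[38;2;29;11;28m[48;2;27;10;27m🬎[0m
[38;2;26;10;26m[48;2;23;9;24m🬂[38;2;26;10;26m[48;2;23;9;24m🬂[38;2;26;10;26m[48;2;23;9;24m🬂[38;2;26;10;26m[48;2;23;9;24m🬂[38;2;26;10;26m[48;2;23;9;24m🬂[38;2;26;10;26m[48;2;23;9;24m🬂[38;2;26;10;26m[48;2;23;9;24m🬂[38;2;26;10;26m[48;2;23;9;24m🬂[38;2;26;10;26m[48;2;23;9;24m🬂[38;2;26;10;26m[48;2;23;9;24m🬂[38;2;26;10;26m[48;2;23;9;24m🬂[38;2;26;10;26m[48;2;23;9;24m🬂[0m
</frame>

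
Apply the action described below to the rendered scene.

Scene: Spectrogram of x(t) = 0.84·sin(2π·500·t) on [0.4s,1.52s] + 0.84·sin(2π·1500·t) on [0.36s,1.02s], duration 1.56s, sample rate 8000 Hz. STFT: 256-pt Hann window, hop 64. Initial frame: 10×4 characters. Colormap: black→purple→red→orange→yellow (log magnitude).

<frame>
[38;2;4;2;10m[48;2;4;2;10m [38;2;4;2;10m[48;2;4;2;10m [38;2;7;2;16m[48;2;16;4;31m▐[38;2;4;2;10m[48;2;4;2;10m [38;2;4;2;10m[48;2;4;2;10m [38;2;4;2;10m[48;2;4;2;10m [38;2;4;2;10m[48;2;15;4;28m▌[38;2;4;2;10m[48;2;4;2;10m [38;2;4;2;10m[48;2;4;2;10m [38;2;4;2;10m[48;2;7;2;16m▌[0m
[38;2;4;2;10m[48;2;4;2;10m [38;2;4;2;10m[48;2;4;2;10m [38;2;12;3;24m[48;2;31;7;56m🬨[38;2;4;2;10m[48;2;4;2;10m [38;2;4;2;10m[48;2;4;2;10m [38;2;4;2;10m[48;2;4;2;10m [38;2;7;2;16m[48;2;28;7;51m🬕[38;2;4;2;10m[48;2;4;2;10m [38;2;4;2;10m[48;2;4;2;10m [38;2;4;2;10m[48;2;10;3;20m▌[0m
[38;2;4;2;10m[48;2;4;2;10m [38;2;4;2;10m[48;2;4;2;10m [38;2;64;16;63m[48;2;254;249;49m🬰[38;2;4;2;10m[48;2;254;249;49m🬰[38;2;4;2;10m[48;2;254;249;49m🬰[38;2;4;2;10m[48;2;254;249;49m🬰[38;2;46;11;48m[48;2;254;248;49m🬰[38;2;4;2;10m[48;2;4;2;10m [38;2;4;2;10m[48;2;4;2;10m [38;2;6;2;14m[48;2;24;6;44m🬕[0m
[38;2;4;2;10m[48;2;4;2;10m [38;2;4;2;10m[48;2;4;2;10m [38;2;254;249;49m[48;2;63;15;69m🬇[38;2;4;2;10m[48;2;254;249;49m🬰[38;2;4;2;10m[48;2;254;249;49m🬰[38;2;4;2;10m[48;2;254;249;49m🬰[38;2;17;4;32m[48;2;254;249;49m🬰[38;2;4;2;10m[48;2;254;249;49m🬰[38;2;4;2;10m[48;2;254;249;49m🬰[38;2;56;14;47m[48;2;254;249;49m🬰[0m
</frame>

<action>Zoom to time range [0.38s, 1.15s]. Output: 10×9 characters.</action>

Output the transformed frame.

<frame>
[38;2;7;2;15m[48;2;4;2;10m▌[38;2;4;2;10m[48;2;4;2;10m [38;2;4;2;10m[48;2;4;2;10m [38;2;4;2;10m[48;2;4;2;10m [38;2;4;2;10m[48;2;4;2;10m [38;2;4;2;10m[48;2;4;2;10m [38;2;4;2;10m[48;2;4;2;10m [38;2;4;2;10m[48;2;4;2;10m [38;2;10;3;20m[48;2;15;4;29m▌[38;2;4;2;10m[48;2;4;2;10m [0m
[38;2;4;2;10m[48;2;7;2;15m▐[38;2;4;2;10m[48;2;4;2;10m [38;2;4;2;10m[48;2;4;2;10m [38;2;4;2;10m[48;2;4;2;10m [38;2;4;2;10m[48;2;4;2;10m [38;2;4;2;10m[48;2;4;2;10m [38;2;4;2;10m[48;2;4;2;10m [38;2;4;2;10m[48;2;4;2;10m [38;2;10;3;21m[48;2;16;4;31m▌[38;2;4;2;10m[48;2;4;2;10m [0m
[38;2;4;2;10m[48;2;7;2;16m▐[38;2;4;2;10m[48;2;4;2;10m [38;2;4;2;10m[48;2;4;2;10m [38;2;4;2;10m[48;2;4;2;10m [38;2;4;2;10m[48;2;4;2;10m [38;2;4;2;10m[48;2;4;2;10m [38;2;4;2;10m[48;2;4;2;10m [38;2;4;2;10m[48;2;4;2;10m [38;2;12;3;23m[48;2;19;5;36m▌[38;2;4;2;10m[48;2;4;2;10m [0m
[38;2;4;2;10m[48;2;8;2;18m▐[38;2;4;2;10m[48;2;4;2;10m [38;2;4;2;10m[48;2;4;2;10m [38;2;4;2;10m[48;2;4;2;10m [38;2;4;2;10m[48;2;4;2;10m [38;2;4;2;10m[48;2;4;2;10m [38;2;4;2;10m[48;2;4;2;10m [38;2;4;2;10m[48;2;4;2;10m [38;2;15;4;29m[48;2;25;6;46m▌[38;2;4;2;10m[48;2;4;2;10m [0m
[38;2;4;2;10m[48;2;11;3;21m▐[38;2;4;2;10m[48;2;4;2;10m [38;2;4;2;10m[48;2;4;2;10m [38;2;4;2;10m[48;2;4;2;10m [38;2;4;2;10m[48;2;4;2;10m [38;2;4;2;10m[48;2;4;2;10m [38;2;4;2;10m[48;2;4;2;10m [38;2;4;2;10m[48;2;4;2;10m [38;2;28;6;50m[48;2;49;11;80m🬕[38;2;4;2;10m[48;2;4;2;10m [0m
[38;2;8;2;17m[48;2;252;216;36m🬂[38;2;4;2;10m[48;2;252;216;36m🬂[38;2;4;2;10m[48;2;252;216;36m🬂[38;2;4;2;10m[48;2;252;216;36m🬂[38;2;4;2;10m[48;2;252;216;36m🬂[38;2;4;2;10m[48;2;252;216;36m🬂[38;2;4;2;10m[48;2;252;216;36m🬂[38;2;4;2;10m[48;2;252;216;36m🬂[38;2;86;20;86m[48;2;251;197;28m🬂[38;2;4;2;10m[48;2;4;2;10m [0m
[38;2;4;2;10m[48;2;25;6;46m▐[38;2;4;2;10m[48;2;4;2;10m [38;2;4;2;10m[48;2;4;2;10m [38;2;4;2;10m[48;2;4;2;10m [38;2;4;2;10m[48;2;4;2;10m [38;2;4;2;10m[48;2;4;2;10m [38;2;4;2;10m[48;2;4;2;10m [38;2;4;2;10m[48;2;4;2;10m [38;2;110;27;86m[48;2;39;9;69m🬁[38;2;4;2;10m[48;2;4;2;10m [0m
[38;2;56;14;47m[48;2;254;249;49m🬎[38;2;4;2;11m[48;2;254;249;49m🬎[38;2;4;2;11m[48;2;254;249;49m🬎[38;2;4;2;11m[48;2;254;249;49m🬎[38;2;4;2;11m[48;2;254;249;49m🬎[38;2;4;2;11m[48;2;254;249;49m🬎[38;2;4;2;11m[48;2;254;249;49m🬎[38;2;4;2;11m[48;2;254;249;49m🬎[38;2;28;6;50m[48;2;254;249;49m🬎[38;2;4;2;11m[48;2;254;249;49m🬎[0m
[38;2;217;87;55m[48;2;34;8;42m🬀[38;2;7;2;15m[48;2;4;2;10m🬂[38;2;7;2;15m[48;2;4;2;10m🬂[38;2;7;2;15m[48;2;4;2;10m🬂[38;2;7;2;15m[48;2;4;2;10m🬂[38;2;7;2;15m[48;2;4;2;10m🬂[38;2;7;2;15m[48;2;4;2;10m🬂[38;2;7;2;15m[48;2;4;2;10m🬂[38;2;28;6;50m[48;2;17;4;32m▐[38;2;7;2;15m[48;2;4;2;10m🬂[0m
</frame>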